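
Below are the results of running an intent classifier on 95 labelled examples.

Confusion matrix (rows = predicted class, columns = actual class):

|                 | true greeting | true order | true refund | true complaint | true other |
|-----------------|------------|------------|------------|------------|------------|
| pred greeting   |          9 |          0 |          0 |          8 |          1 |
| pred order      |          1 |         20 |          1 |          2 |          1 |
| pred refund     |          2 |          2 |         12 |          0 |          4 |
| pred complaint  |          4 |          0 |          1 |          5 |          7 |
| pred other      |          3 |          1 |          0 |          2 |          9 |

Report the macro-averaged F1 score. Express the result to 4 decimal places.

0.5613

Per-class F1 score (2·TP/(2·TP+FP+FN)):
  greeting: TP=9, FP=0+0+8+1=9, FN=1+2+4+3=10 → 18/37 = 0.48649
  order: TP=20, FP=1+1+2+1=5, FN=0+2+0+1=3 → 40/48 = 0.83333
  refund: TP=12, FP=2+2+0+4=8, FN=0+1+1+0=2 → 24/34 = 0.70588
  complaint: TP=5, FP=4+0+1+7=12, FN=8+2+0+2=12 → 10/34 = 0.29412
  other: TP=9, FP=3+1+0+2=6, FN=1+1+4+7=13 → 18/37 = 0.48649
Macro-F1 score = mean = (0.48649 + 0.83333 + 0.70588 + 0.29412 + 0.48649) / 5 = 0.5613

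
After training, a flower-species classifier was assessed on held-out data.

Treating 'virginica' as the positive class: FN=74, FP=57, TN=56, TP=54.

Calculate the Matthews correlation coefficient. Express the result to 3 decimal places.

-0.083

MCC = (TP·TN − FP·FN) / √((TP+FP)(TP+FN)(TN+FP)(TN+FN))
Numerator = 54·56 − 57·74 = -1194
Denominator = √(111·128·113·130) = √208715520 = 14446.9900
MCC = -1194 / 14446.9900 = -0.083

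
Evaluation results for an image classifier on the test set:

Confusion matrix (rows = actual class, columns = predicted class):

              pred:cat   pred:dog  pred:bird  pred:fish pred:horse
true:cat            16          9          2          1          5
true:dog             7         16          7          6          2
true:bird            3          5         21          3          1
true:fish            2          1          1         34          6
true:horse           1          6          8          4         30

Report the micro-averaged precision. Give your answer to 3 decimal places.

0.594

Micro-averaging pools counts across classes: ΣTP=117, ΣFP=80, ΣFN=80.
Micro-precision = TP/(TP+FP) on pooled counts = 0.594 (equals overall accuracy in single-label multiclass).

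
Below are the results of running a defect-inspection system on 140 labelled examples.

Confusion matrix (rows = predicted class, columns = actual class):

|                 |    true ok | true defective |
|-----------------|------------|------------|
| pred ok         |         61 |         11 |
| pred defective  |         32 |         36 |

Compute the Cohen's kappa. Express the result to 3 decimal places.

0.380

Observed agreement pₒ = trace/N = 97/140 = 0.6929
Expected agreement pₑ = Σ (rowᵢ·colᵢ)/N² = (93·72 + 47·68)/140² = 0.5047
κ = (pₒ − pₑ)/(1 − pₑ) = (0.6929 − 0.5047)/(1 − 0.5047) = 0.380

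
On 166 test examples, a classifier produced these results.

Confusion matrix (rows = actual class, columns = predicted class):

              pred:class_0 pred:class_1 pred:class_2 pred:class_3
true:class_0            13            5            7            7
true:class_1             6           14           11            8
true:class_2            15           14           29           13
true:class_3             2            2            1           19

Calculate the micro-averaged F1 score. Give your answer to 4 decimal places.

0.4518

Micro-averaging pools counts across classes: ΣTP=75, ΣFP=91, ΣFN=91.
Micro-F1 score = 2·TP/(2·TP+FP+FN) on pooled counts = 0.4518 (equals overall accuracy in single-label multiclass).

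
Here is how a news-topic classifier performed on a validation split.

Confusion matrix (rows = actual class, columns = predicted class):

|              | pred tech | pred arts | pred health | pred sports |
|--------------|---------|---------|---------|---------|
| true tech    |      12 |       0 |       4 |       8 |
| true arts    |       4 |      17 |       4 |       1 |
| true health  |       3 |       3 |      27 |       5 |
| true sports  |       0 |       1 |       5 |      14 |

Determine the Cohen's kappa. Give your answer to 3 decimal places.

0.522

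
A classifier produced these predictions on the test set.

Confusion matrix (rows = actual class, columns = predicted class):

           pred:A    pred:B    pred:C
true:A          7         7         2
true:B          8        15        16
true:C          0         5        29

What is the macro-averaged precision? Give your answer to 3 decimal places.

Per-class precision (TP/(TP+FP)):
  A: TP=7, FP=8+0=8 → 7/15 = 0.4667
  B: TP=15, FP=7+5=12 → 15/27 = 0.5556
  C: TP=29, FP=2+16=18 → 29/47 = 0.6170
Macro-precision = mean = (0.4667 + 0.5556 + 0.6170) / 3 = 0.546

0.546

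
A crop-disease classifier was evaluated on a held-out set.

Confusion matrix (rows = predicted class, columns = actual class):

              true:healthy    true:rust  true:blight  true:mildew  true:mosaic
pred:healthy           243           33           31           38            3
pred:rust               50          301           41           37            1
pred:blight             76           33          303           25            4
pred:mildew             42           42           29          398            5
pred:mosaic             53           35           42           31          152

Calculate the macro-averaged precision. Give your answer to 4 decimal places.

0.6685

Per-class precision (TP/(TP+FP)):
  healthy: TP=243, FP=33+31+38+3=105 → 243/348 = 0.69828
  rust: TP=301, FP=50+41+37+1=129 → 301/430 = 0.70000
  blight: TP=303, FP=76+33+25+4=138 → 303/441 = 0.68707
  mildew: TP=398, FP=42+42+29+5=118 → 398/516 = 0.77132
  mosaic: TP=152, FP=53+35+42+31=161 → 152/313 = 0.48562
Macro-precision = mean = (0.69828 + 0.70000 + 0.68707 + 0.77132 + 0.48562) / 5 = 0.6685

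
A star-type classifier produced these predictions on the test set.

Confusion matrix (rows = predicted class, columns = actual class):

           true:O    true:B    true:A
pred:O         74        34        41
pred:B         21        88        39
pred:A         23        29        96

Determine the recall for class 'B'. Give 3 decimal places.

0.583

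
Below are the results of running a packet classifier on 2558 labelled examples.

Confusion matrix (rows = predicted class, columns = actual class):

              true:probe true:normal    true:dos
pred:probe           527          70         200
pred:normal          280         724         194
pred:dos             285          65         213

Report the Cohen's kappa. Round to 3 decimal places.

0.350

Observed agreement pₒ = trace/N = 1464/2558 = 0.5723
Expected agreement pₑ = Σ (rowᵢ·colᵢ)/N² = (1092·797 + 859·1198 + 607·563)/2558² = 0.3425
κ = (pₒ − pₑ)/(1 − pₑ) = (0.5723 − 0.3425)/(1 − 0.3425) = 0.350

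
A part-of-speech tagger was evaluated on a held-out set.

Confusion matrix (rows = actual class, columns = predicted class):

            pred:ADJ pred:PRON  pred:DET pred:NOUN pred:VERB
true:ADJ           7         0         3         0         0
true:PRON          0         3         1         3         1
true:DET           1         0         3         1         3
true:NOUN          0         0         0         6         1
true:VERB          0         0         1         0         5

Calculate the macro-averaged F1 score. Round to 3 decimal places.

0.606

Per-class F1 score (2·TP/(2·TP+FP+FN)):
  ADJ: TP=7, FP=0+1+0+0=1, FN=0+3+0+0=3 → 14/18 = 0.7778
  PRON: TP=3, FP=0+0+0+0=0, FN=0+1+3+1=5 → 6/11 = 0.5455
  DET: TP=3, FP=3+1+0+1=5, FN=1+0+1+3=5 → 6/16 = 0.3750
  NOUN: TP=6, FP=0+3+1+0=4, FN=0+0+0+1=1 → 12/17 = 0.7059
  VERB: TP=5, FP=0+1+3+1=5, FN=0+0+1+0=1 → 10/16 = 0.6250
Macro-F1 score = mean = (0.7778 + 0.5455 + 0.3750 + 0.7059 + 0.6250) / 5 = 0.606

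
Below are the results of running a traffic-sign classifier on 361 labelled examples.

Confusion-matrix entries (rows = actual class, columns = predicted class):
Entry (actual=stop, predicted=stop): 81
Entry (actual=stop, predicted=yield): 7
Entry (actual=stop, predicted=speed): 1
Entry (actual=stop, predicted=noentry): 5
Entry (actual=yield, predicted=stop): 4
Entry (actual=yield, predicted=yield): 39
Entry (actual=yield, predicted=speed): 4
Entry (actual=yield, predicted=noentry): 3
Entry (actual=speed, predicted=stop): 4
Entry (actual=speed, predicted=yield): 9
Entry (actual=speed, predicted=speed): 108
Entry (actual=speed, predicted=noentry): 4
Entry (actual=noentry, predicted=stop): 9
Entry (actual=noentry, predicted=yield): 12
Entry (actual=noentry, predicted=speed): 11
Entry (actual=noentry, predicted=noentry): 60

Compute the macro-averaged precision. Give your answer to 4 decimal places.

Per-class precision (TP/(TP+FP)):
  stop: TP=81, FP=4+4+9=17 → 81/98 = 0.82653
  yield: TP=39, FP=7+9+12=28 → 39/67 = 0.58209
  speed: TP=108, FP=1+4+11=16 → 108/124 = 0.87097
  noentry: TP=60, FP=5+3+4=12 → 60/72 = 0.83333
Macro-precision = mean = (0.82653 + 0.58209 + 0.87097 + 0.83333) / 4 = 0.7782

0.7782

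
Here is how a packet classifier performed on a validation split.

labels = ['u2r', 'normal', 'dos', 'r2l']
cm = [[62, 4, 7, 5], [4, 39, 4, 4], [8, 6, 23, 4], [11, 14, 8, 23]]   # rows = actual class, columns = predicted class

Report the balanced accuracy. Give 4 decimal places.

0.6328

Balanced accuracy = mean of per-class recall.
  u2r: recall = 62/78 = 0.79487
  normal: recall = 39/51 = 0.76471
  dos: recall = 23/41 = 0.56098
  r2l: recall = 23/56 = 0.41071
Mean = (0.79487 + 0.76471 + 0.56098 + 0.41071) / 4 = 0.6328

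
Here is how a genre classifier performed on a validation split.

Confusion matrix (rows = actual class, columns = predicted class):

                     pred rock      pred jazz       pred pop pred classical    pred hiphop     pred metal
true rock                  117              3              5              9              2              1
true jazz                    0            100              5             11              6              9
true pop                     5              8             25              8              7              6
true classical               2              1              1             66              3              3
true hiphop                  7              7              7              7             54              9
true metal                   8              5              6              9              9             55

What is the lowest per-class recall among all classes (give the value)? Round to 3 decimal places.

0.424

Per-class recall (TP/(TP+FN)):
  rock: TP=117, FN=3+5+9+2+1=20 → 117/137 = 0.8540
  jazz: TP=100, FN=0+5+11+6+9=31 → 100/131 = 0.7634
  pop: TP=25, FN=5+8+8+7+6=34 → 25/59 = 0.4237
  classical: TP=66, FN=2+1+1+3+3=10 → 66/76 = 0.8684
  hiphop: TP=54, FN=7+7+7+7+9=37 → 54/91 = 0.5934
  metal: TP=55, FN=8+5+6+9+9=37 → 55/92 = 0.5978
Lowest is class 'pop' with recall = 0.424.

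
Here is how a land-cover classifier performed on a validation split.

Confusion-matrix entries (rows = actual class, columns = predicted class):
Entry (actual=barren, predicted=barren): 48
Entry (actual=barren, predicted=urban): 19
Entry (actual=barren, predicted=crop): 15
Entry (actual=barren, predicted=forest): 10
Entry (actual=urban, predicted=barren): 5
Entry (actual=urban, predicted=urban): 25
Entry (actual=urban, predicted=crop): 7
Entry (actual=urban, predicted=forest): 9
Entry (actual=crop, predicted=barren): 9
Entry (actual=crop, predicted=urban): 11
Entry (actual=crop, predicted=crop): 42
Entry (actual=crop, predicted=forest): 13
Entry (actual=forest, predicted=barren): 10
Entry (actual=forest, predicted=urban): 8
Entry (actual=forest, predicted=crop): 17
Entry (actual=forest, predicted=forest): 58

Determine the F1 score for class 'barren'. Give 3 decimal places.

0.585

F1 score = 2·TP/(2·TP+FP+FN).
barren: TP=48, FP=5+9+10=24, FN=19+15+10=44 → 96/164 = 0.5854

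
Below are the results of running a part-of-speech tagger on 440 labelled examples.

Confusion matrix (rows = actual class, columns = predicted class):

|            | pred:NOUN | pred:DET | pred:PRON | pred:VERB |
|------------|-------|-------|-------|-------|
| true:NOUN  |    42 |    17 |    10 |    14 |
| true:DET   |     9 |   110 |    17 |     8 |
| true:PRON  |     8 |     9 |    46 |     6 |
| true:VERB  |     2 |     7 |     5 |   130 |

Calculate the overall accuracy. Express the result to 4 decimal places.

0.7455

Accuracy = trace / total = (42+110+46+130=328) / 440 = 328/440 = 0.7455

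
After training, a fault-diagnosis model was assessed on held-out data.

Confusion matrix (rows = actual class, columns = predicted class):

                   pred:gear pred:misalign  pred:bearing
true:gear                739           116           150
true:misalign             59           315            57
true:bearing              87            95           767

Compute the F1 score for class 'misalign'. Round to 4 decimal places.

F1 score = 2·TP/(2·TP+FP+FN).
misalign: TP=315, FP=116+95=211, FN=59+57=116 → 630/957 = 0.65831

0.6583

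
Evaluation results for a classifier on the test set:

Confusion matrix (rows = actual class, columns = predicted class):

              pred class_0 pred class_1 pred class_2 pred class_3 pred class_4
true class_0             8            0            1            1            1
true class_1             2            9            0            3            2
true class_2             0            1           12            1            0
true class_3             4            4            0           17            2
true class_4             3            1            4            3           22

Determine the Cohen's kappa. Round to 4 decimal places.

0.5818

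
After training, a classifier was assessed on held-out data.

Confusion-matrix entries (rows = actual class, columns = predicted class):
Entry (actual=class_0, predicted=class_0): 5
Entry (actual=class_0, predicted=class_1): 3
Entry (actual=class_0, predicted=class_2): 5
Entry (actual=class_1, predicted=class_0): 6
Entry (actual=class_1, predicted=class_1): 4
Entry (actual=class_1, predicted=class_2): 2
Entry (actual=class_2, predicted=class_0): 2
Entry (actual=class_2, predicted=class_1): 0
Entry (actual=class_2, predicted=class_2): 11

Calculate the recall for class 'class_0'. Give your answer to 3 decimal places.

Treat 'class_0' as positive and all other classes as negative.
recall = TP/(TP+FN).
class_0: TP=5, FN=3+5=8 → 5/13 = 0.3846

0.385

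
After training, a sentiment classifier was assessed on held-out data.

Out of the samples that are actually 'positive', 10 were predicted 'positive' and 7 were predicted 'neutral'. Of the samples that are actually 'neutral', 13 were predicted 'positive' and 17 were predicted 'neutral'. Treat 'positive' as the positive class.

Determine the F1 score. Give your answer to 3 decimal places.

0.500

Precision = TP/(TP+FP) = 10/23 = 0.4348
Recall = TP/(TP+FN) = 10/17 = 0.5882
F1 = 2·TP/(2·TP+FP+FN) = 20/40 = 0.500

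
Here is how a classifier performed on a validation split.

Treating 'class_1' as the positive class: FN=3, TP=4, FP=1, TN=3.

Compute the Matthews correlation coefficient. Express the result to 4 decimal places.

0.3105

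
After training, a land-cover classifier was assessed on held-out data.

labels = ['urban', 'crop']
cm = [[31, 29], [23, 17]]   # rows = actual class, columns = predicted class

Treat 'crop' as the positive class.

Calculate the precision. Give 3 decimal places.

0.370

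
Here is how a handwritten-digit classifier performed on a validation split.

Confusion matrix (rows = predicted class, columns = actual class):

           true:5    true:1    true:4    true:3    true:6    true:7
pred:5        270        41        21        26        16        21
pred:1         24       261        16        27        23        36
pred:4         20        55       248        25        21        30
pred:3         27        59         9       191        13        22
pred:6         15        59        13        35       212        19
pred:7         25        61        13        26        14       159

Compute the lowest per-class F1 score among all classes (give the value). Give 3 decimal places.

0.544

Per-class F1 score (2·TP/(2·TP+FP+FN)):
  5: TP=270, FP=41+21+26+16+21=125, FN=24+20+27+15+25=111 → 540/776 = 0.6959
  1: TP=261, FP=24+16+27+23+36=126, FN=41+55+59+59+61=275 → 522/923 = 0.5655
  4: TP=248, FP=20+55+25+21+30=151, FN=21+16+9+13+13=72 → 496/719 = 0.6898
  3: TP=191, FP=27+59+9+13+22=130, FN=26+27+25+35+26=139 → 382/651 = 0.5868
  6: TP=212, FP=15+59+13+35+19=141, FN=16+23+21+13+14=87 → 424/652 = 0.6503
  7: TP=159, FP=25+61+13+26+14=139, FN=21+36+30+22+19=128 → 318/585 = 0.5436
Lowest is class '7' with F1 score = 0.544.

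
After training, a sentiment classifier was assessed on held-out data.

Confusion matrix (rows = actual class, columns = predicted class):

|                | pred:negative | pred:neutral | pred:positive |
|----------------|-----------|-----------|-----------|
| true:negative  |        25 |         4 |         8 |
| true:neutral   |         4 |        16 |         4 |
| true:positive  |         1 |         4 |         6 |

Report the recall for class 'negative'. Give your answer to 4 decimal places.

Treat 'negative' as positive and all other classes as negative.
recall = TP/(TP+FN).
negative: TP=25, FN=4+8=12 → 25/37 = 0.67568

0.6757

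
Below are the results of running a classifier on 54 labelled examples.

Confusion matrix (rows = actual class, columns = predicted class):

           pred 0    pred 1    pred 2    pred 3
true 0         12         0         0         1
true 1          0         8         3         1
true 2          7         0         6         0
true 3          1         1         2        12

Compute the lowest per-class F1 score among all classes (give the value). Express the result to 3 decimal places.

Per-class F1 score (2·TP/(2·TP+FP+FN)):
  0: TP=12, FP=0+7+1=8, FN=0+0+1=1 → 24/33 = 0.7273
  1: TP=8, FP=0+0+1=1, FN=0+3+1=4 → 16/21 = 0.7619
  2: TP=6, FP=0+3+2=5, FN=7+0+0=7 → 12/24 = 0.5000
  3: TP=12, FP=1+1+0=2, FN=1+1+2=4 → 24/30 = 0.8000
Lowest is class '2' with F1 score = 0.500.

0.500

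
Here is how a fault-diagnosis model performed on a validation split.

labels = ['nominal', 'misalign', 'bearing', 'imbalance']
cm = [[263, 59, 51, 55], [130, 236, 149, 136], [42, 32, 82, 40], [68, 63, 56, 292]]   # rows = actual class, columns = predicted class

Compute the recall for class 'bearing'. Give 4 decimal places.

0.4184

One-vs-rest for 'bearing': TP = diagonal; FP = other classes predicted 'bearing'; FN = 'bearing' predicted as other.
recall = TP/(TP+FN).
bearing: TP=82, FN=42+32+40=114 → 82/196 = 0.41837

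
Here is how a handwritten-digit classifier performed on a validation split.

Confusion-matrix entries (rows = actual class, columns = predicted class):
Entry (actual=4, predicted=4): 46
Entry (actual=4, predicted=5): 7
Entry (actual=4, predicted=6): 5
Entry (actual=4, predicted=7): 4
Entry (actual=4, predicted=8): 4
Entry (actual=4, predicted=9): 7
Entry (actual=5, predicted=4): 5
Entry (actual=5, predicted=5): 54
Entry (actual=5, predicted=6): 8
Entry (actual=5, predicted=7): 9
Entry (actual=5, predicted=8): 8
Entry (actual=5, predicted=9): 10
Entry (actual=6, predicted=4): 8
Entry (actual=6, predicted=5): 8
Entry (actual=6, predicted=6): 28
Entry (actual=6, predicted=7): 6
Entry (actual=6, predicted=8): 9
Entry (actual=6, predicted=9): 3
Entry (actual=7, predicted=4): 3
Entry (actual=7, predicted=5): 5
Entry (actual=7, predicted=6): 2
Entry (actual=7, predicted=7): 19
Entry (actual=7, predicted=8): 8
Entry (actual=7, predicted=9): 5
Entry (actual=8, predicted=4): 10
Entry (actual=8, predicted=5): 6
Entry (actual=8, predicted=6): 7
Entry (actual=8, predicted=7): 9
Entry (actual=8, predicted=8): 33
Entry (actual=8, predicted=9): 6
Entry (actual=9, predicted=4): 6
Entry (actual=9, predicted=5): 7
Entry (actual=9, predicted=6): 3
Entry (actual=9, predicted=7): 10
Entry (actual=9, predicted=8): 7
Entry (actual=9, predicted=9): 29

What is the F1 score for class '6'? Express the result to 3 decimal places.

Take TP from the diagonal, FP from the rest of the '6' prediction marginal, FN from the rest of the '6' actual marginal.
F1 score = 2·TP/(2·TP+FP+FN).
6: TP=28, FP=5+8+2+7+3=25, FN=8+8+6+9+3=34 → 56/115 = 0.4870

0.487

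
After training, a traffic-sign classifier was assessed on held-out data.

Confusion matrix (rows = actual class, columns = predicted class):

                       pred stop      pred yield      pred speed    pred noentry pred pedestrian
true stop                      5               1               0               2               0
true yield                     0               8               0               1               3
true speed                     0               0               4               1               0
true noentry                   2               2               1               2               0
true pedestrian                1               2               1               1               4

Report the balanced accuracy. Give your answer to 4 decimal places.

Balanced accuracy = mean of per-class recall.
  stop: recall = 5/8 = 0.62500
  yield: recall = 8/12 = 0.66667
  speed: recall = 4/5 = 0.80000
  noentry: recall = 2/7 = 0.28571
  pedestrian: recall = 4/9 = 0.44444
Mean = (0.62500 + 0.66667 + 0.80000 + 0.28571 + 0.44444) / 5 = 0.5644

0.5644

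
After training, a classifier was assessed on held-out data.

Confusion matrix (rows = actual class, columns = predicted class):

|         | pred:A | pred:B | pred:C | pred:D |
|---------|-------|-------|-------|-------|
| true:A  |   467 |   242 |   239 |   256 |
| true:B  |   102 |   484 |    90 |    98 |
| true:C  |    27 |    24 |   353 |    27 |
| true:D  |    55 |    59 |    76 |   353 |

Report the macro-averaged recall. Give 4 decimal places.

0.6206

Per-class recall (TP/(TP+FN)):
  A: TP=467, FN=242+239+256=737 → 467/1204 = 0.38787
  B: TP=484, FN=102+90+98=290 → 484/774 = 0.62532
  C: TP=353, FN=27+24+27=78 → 353/431 = 0.81903
  D: TP=353, FN=55+59+76=190 → 353/543 = 0.65009
Macro-recall = mean = (0.38787 + 0.62532 + 0.81903 + 0.65009) / 4 = 0.6206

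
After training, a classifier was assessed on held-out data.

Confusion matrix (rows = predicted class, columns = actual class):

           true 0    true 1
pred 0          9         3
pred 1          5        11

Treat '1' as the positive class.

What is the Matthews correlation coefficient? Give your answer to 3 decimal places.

MCC = (TP·TN − FP·FN) / √((TP+FP)(TP+FN)(TN+FP)(TN+FN))
Numerator = 11·9 − 5·3 = 84
Denominator = √(16·14·14·12) = √37632 = 193.9897
MCC = 84 / 193.9897 = 0.433

0.433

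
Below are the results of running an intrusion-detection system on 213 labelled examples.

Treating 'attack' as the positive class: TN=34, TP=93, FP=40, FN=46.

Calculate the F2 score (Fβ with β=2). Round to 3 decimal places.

0.675

Fβ = (1+β²)·TP / ((1+β²)·TP + β²·FN + FP), with β²=4
= 5·93 / (5·93 + 4·46 + 40) = 0.675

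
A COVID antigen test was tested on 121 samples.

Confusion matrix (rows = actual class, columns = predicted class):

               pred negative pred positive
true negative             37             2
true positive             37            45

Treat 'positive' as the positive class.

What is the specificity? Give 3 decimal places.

Specificity = TN/(TN+FP) = 37/(37+2) = 0.949

0.949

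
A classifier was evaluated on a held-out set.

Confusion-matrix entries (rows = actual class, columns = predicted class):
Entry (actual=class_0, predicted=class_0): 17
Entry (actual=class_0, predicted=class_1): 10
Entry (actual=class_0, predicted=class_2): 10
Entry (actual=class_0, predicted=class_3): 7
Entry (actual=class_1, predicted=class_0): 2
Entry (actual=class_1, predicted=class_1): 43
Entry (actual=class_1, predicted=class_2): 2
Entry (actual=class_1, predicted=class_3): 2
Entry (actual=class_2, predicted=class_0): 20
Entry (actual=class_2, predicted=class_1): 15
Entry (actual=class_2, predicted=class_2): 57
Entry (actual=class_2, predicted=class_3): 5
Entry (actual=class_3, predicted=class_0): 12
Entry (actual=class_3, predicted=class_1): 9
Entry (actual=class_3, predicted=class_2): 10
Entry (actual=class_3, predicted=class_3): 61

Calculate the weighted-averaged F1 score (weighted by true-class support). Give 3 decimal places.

Per-class F1 score (2·TP/(2·TP+FP+FN)):
  class_0: TP=17, FP=2+20+12=34, FN=10+10+7=27 → 34/95 = 0.3579
  class_1: TP=43, FP=10+15+9=34, FN=2+2+2=6 → 86/126 = 0.6825
  class_2: TP=57, FP=10+2+10=22, FN=20+15+5=40 → 114/176 = 0.6477
  class_3: TP=61, FP=7+2+5=14, FN=12+9+10=31 → 122/167 = 0.7305
Weighted-F1 score = Σ (supportᵢ/N)·F1 scoreᵢ with N=282: (44/282)·0.3579 + (49/282)·0.6825 + (97/282)·0.6477 + (92/282)·0.7305 = 0.636

0.636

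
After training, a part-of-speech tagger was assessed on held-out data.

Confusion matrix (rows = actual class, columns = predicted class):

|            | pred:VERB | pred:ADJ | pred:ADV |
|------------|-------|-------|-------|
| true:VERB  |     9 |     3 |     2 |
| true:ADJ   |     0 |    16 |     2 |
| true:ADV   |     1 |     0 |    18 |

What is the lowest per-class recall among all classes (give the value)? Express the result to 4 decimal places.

0.6429

Per-class recall (TP/(TP+FN)):
  VERB: TP=9, FN=3+2=5 → 9/14 = 0.64286
  ADJ: TP=16, FN=0+2=2 → 16/18 = 0.88889
  ADV: TP=18, FN=1+0=1 → 18/19 = 0.94737
Lowest is class 'VERB' with recall = 0.6429.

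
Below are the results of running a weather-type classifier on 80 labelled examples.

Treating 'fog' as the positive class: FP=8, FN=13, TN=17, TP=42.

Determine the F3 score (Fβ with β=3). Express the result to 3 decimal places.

0.771

Fβ = (1+β²)·TP / ((1+β²)·TP + β²·FN + FP), with β²=9
= 10·42 / (10·42 + 9·13 + 8) = 0.771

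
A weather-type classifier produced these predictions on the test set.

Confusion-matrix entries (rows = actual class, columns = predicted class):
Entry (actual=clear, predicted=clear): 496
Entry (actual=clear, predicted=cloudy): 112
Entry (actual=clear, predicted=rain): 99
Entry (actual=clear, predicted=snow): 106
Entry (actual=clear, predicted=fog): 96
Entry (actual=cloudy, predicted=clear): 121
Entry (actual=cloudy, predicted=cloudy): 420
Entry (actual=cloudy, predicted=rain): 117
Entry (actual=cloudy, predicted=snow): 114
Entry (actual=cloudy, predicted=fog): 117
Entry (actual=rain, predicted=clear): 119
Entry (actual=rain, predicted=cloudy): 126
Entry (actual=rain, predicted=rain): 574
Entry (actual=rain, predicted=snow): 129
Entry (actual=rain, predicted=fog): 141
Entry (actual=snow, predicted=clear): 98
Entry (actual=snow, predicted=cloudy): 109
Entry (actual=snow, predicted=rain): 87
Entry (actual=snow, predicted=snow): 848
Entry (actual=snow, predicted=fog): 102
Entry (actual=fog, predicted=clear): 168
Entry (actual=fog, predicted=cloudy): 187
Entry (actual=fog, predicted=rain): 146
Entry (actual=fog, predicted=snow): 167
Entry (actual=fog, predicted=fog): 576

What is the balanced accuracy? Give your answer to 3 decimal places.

0.538

Balanced accuracy = mean of per-class recall.
  clear: recall = 496/909 = 0.5457
  cloudy: recall = 420/889 = 0.4724
  rain: recall = 574/1089 = 0.5271
  snow: recall = 848/1244 = 0.6817
  fog: recall = 576/1244 = 0.4630
Mean = (0.5457 + 0.4724 + 0.5271 + 0.6817 + 0.4630) / 5 = 0.538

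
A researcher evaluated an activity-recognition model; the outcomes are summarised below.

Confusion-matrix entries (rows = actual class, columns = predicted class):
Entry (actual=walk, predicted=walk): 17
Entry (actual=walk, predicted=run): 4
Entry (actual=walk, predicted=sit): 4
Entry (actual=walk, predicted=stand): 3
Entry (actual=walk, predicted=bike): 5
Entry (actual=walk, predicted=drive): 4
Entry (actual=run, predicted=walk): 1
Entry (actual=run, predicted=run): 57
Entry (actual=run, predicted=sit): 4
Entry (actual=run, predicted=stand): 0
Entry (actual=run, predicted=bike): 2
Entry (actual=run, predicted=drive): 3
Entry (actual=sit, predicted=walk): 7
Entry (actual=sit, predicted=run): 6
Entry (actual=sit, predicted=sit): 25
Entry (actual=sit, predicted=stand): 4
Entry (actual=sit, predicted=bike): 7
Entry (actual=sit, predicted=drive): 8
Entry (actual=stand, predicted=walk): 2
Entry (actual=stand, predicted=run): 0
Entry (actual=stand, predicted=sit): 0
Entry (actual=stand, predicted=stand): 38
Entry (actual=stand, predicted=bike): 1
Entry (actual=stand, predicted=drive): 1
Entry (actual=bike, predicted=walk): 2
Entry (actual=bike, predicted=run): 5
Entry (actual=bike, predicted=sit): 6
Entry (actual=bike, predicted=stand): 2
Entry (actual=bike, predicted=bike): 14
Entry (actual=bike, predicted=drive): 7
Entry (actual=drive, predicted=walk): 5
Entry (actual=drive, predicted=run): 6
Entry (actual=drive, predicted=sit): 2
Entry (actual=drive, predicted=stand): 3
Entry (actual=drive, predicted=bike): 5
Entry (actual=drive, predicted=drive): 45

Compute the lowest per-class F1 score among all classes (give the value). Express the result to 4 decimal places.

0.4000

Per-class F1 score (2·TP/(2·TP+FP+FN)):
  walk: TP=17, FP=1+7+2+2+5=17, FN=4+4+3+5+4=20 → 34/71 = 0.47887
  run: TP=57, FP=4+6+0+5+6=21, FN=1+4+0+2+3=10 → 114/145 = 0.78621
  sit: TP=25, FP=4+4+0+6+2=16, FN=7+6+4+7+8=32 → 50/98 = 0.51020
  stand: TP=38, FP=3+0+4+2+3=12, FN=2+0+0+1+1=4 → 76/92 = 0.82609
  bike: TP=14, FP=5+2+7+1+5=20, FN=2+5+6+2+7=22 → 28/70 = 0.40000
  drive: TP=45, FP=4+3+8+1+7=23, FN=5+6+2+3+5=21 → 90/134 = 0.67164
Lowest is class 'bike' with F1 score = 0.4000.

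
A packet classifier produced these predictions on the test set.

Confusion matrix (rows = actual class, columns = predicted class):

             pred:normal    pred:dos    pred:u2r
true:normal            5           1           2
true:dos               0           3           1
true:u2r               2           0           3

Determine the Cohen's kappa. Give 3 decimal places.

0.455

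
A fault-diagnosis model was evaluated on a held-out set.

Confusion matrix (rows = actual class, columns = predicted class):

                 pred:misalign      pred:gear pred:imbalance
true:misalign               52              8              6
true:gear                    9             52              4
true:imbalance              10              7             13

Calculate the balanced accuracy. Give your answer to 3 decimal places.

0.674

Balanced accuracy = mean of per-class recall.
  misalign: recall = 52/66 = 0.7879
  gear: recall = 52/65 = 0.8000
  imbalance: recall = 13/30 = 0.4333
Mean = (0.7879 + 0.8000 + 0.4333) / 3 = 0.674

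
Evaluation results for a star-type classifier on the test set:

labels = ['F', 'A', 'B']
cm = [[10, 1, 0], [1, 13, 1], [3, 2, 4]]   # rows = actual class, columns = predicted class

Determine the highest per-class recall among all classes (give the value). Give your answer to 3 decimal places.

Per-class recall (TP/(TP+FN)):
  F: TP=10, FN=1+0=1 → 10/11 = 0.9091
  A: TP=13, FN=1+1=2 → 13/15 = 0.8667
  B: TP=4, FN=3+2=5 → 4/9 = 0.4444
Highest is class 'F' with recall = 0.909.

0.909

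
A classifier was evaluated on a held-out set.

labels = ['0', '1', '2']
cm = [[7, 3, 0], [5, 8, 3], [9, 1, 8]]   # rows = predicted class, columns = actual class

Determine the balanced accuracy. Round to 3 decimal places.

0.576

Balanced accuracy = mean of per-class recall.
  0: recall = 7/21 = 0.3333
  1: recall = 8/12 = 0.6667
  2: recall = 8/11 = 0.7273
Mean = (0.3333 + 0.6667 + 0.7273) / 3 = 0.576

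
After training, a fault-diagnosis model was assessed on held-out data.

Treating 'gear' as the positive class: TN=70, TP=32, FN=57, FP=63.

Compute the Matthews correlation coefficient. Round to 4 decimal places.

-0.1131

MCC = (TP·TN − FP·FN) / √((TP+FP)(TP+FN)(TN+FP)(TN+FN))
Numerator = 32·70 − 63·57 = -1351
Denominator = √(95·89·133·127) = √142813405 = 11950.4563
MCC = -1351 / 11950.4563 = -0.1131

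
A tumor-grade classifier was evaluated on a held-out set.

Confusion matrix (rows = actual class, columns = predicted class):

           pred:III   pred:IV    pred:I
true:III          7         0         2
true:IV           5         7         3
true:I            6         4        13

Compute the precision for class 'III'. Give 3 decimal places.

0.389

Treat 'III' as positive and all other classes as negative.
precision = TP/(TP+FP).
III: TP=7, FP=5+6=11 → 7/18 = 0.3889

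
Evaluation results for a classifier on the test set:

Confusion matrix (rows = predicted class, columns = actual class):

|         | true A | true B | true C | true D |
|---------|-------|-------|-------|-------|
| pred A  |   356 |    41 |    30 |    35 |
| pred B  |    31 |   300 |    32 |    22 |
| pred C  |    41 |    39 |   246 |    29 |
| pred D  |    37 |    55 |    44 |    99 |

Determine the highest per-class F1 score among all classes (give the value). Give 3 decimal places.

0.768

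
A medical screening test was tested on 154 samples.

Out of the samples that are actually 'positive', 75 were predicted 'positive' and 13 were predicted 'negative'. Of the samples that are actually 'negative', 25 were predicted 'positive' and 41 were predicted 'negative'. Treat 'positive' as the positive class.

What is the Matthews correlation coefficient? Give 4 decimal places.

MCC = (TP·TN − FP·FN) / √((TP+FP)(TP+FN)(TN+FP)(TN+FN))
Numerator = 75·41 − 25·13 = 2750
Denominator = √(100·88·66·54) = √31363200 = 5600.2857
MCC = 2750 / 5600.2857 = 0.4910

0.4910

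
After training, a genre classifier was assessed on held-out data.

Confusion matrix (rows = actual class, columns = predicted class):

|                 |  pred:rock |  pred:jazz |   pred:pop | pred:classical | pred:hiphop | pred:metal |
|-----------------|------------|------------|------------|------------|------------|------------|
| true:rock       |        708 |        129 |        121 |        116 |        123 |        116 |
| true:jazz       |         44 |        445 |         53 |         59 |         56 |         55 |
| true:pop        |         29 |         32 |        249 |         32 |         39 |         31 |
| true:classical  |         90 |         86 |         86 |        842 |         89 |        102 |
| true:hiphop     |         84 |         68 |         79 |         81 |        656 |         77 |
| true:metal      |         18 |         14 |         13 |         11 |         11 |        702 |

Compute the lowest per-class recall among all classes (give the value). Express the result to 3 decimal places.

0.539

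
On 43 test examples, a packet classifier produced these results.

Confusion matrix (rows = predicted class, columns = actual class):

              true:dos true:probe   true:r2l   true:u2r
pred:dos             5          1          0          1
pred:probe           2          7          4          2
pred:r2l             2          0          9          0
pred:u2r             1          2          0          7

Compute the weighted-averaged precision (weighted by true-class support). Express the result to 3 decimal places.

0.685

Per-class precision (TP/(TP+FP)):
  dos: TP=5, FP=1+0+1=2 → 5/7 = 0.7143
  probe: TP=7, FP=2+4+2=8 → 7/15 = 0.4667
  r2l: TP=9, FP=2+0+0=2 → 9/11 = 0.8182
  u2r: TP=7, FP=1+2+0=3 → 7/10 = 0.7000
Weighted-precision = Σ (supportᵢ/N)·precisionᵢ with N=43: (10/43)·0.7143 + (10/43)·0.4667 + (13/43)·0.8182 + (10/43)·0.7000 = 0.685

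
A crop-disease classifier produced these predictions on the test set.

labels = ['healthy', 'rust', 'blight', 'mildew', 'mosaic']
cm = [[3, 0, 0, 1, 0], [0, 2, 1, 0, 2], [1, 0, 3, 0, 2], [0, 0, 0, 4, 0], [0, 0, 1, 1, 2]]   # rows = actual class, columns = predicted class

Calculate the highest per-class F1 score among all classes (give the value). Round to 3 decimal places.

Per-class F1 score (2·TP/(2·TP+FP+FN)):
  healthy: TP=3, FP=0+1+0+0=1, FN=0+0+1+0=1 → 6/8 = 0.7500
  rust: TP=2, FP=0+0+0+0=0, FN=0+1+0+2=3 → 4/7 = 0.5714
  blight: TP=3, FP=0+1+0+1=2, FN=1+0+0+2=3 → 6/11 = 0.5455
  mildew: TP=4, FP=1+0+0+1=2, FN=0+0+0+0=0 → 8/10 = 0.8000
  mosaic: TP=2, FP=0+2+2+0=4, FN=0+0+1+1=2 → 4/10 = 0.4000
Highest is class 'mildew' with F1 score = 0.800.

0.800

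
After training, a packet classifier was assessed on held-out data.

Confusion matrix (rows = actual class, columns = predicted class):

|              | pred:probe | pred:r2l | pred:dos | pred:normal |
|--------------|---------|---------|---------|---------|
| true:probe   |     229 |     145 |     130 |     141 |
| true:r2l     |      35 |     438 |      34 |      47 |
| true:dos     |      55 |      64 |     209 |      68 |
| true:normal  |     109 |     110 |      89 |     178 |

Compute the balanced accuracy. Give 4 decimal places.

Balanced accuracy = mean of per-class recall.
  probe: recall = 229/645 = 0.35504
  r2l: recall = 438/554 = 0.79061
  dos: recall = 209/396 = 0.52778
  normal: recall = 178/486 = 0.36626
Mean = (0.35504 + 0.79061 + 0.52778 + 0.36626) / 4 = 0.5099

0.5099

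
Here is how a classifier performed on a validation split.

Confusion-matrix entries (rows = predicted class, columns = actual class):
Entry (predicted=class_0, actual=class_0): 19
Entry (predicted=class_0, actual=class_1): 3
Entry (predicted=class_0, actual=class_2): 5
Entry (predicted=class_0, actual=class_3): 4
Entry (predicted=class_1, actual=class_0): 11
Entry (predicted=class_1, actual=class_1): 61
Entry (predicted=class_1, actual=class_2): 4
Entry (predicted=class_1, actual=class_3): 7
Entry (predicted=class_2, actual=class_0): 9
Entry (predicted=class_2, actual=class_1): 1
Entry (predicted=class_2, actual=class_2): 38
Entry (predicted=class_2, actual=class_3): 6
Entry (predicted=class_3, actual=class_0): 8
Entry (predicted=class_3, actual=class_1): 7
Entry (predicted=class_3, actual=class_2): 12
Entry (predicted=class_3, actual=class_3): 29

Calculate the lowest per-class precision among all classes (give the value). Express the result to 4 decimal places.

Per-class precision (TP/(TP+FP)):
  class_0: TP=19, FP=3+5+4=12 → 19/31 = 0.61290
  class_1: TP=61, FP=11+4+7=22 → 61/83 = 0.73494
  class_2: TP=38, FP=9+1+6=16 → 38/54 = 0.70370
  class_3: TP=29, FP=8+7+12=27 → 29/56 = 0.51786
Lowest is class 'class_3' with precision = 0.5179.

0.5179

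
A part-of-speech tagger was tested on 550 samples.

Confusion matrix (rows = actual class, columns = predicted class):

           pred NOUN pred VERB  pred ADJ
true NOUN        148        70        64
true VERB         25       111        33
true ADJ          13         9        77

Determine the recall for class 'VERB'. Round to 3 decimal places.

Take TP from the diagonal, FP from the rest of the 'VERB' prediction marginal, FN from the rest of the 'VERB' actual marginal.
recall = TP/(TP+FN).
VERB: TP=111, FN=25+33=58 → 111/169 = 0.6568

0.657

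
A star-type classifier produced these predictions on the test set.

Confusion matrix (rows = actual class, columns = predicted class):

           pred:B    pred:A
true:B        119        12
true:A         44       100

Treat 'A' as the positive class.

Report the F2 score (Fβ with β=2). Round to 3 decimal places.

Fβ = (1+β²)·TP / ((1+β²)·TP + β²·FN + FP), with β²=4
= 5·100 / (5·100 + 4·44 + 12) = 0.727

0.727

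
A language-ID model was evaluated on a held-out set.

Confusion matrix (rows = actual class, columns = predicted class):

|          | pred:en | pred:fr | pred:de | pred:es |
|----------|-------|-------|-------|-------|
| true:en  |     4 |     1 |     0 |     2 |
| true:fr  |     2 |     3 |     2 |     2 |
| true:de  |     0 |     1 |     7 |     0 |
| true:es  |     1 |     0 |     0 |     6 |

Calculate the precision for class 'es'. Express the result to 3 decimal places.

0.600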